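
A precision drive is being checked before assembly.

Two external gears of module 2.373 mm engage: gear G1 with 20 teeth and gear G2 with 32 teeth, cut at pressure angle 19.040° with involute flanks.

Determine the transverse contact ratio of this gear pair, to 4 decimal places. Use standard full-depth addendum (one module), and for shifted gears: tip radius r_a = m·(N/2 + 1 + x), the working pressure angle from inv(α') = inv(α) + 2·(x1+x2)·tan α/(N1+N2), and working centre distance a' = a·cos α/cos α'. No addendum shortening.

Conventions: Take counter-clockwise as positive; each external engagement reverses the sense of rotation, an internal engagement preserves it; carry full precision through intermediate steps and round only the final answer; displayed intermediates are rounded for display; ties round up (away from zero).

recognized (one external pair, fixed centres): single-mesh tooth geometry, m = 2.373, N1 = 20, N2 = 32
base radii: r_b1 = 22.431757, r_b2 = 35.890811
tip radii: r_a1 = 26.103000, r_a2 = 40.341000
no profile shift: α' = α, a' = a
action lengths: √(r_a1²−r_b1²) = 13.348517, √(r_a2²−r_b2²) = 18.418631
base pitch p_b = π·m·cos α = 7.047144
CR = (13.348517 + 18.418631 − 61.698000·sin 19.04000°)/7.047144 = 1.651665
contact ratio ≈ 1.6517

1.6517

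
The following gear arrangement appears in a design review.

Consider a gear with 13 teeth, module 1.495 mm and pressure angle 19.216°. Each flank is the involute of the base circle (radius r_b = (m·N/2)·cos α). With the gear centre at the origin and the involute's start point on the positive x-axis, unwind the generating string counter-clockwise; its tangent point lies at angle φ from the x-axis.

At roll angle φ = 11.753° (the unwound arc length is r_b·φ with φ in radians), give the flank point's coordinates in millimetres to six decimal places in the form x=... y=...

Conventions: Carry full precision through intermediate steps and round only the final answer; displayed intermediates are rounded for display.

topology: single-mesh involute geometry — m = 1.495, N = 13
pitch radius r_p = m·N/2 = 1.495·13/2 = 9.717500
base radius r_b = r_p·cos α = 9.717500·cos 19.216° = 9.176085
roll angle φ = 11.753° = 0.20512855 rad
x = r_b·(cos φ + φ·sin φ) = 9.367113
y = r_b·(sin φ − φ·cos φ) = 0.026290

x=9.367113 y=0.026290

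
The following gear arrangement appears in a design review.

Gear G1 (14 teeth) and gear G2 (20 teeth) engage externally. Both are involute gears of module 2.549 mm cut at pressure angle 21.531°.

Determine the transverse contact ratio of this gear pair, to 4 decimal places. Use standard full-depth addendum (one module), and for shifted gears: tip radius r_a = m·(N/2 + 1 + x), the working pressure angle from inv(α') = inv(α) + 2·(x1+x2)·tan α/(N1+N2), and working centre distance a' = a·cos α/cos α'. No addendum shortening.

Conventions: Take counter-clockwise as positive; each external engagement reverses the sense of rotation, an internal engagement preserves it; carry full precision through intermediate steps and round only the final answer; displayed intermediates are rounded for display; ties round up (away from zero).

class = single-mesh tooth geometry [involute pair 14T × 20T, m = 2.549]
base radii: r_b1 = 16.597900, r_b2 = 23.711286
tip radii: r_a1 = 20.392000, r_a2 = 28.039000
no profile shift: α' = α, a' = a
action lengths: √(r_a1²−r_b1²) = 11.846661, √(r_a2²−r_b2²) = 14.965308
base pitch p_b = π·m·cos α = 7.449120
CR = (11.846661 + 14.965308 − 43.333000·sin 21.53100°)/7.449120 = 1.464409
contact ratio ≈ 1.4644

1.4644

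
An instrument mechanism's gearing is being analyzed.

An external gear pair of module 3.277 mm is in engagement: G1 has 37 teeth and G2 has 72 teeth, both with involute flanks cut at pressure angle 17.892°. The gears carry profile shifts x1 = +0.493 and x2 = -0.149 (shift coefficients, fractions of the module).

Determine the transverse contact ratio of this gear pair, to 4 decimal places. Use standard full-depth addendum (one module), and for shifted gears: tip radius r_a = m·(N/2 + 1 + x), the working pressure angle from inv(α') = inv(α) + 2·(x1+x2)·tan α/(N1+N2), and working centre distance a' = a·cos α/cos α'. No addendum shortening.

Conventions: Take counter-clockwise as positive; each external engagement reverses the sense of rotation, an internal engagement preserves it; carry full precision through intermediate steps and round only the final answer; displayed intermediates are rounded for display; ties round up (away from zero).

single-mesh involute tooth geometry (37T engaging 72T at module 3.277)
base radii: r_b1 = 57.692536, r_b2 = 112.266557
tip radii: r_a1 = 65.517061, r_a2 = 120.760727
inv(α') = inv(17.892°) + 2·(+0.493-0.149)·tan α/(37+72) = 0.01260043  ⇒  α' = 18.94443°
a' = a·cos α / cos α' = 178.5965·cos 17.892°/cos 18.94443° = 179.692327
action lengths: √(r_a1²−r_b1²) = 31.049260, √(r_a2²−r_b2²) = 44.490150
base pitch p_b = π·m·cos α = 9.797105
CR = (31.049260 + 44.490150 − 179.692327·sin 18.94443°)/9.797105 = 1.755837
contact ratio ≈ 1.7558

1.7558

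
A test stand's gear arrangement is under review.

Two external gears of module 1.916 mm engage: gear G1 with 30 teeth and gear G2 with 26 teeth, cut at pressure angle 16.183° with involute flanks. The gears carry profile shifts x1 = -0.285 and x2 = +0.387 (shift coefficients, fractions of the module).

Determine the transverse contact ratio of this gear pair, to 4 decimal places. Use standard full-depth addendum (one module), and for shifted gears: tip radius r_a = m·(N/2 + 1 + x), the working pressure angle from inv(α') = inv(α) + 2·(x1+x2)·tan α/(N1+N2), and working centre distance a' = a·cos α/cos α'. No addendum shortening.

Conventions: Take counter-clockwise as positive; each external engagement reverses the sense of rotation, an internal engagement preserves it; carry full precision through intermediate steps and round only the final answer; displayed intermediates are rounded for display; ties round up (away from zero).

single-mesh involute tooth geometry (30T engaging 26T at module 1.916)
base radii: r_b1 = 27.601218, r_b2 = 23.921056
tip radii: r_a1 = 30.109940, r_a2 = 27.565492
inv(α') = inv(16.183°) + 2·(-0.285+0.387)·tan α/(30+26) = 0.00881568  ⇒  α' = 16.87083°
a' = a·cos α / cos α' = 53.6480·cos 16.183°/cos 16.87083° = 53.839446
action lengths: √(r_a1²−r_b1²) = 12.032507, √(r_a2²−r_b2²) = 13.698154
base pitch p_b = π·m·cos α = 5.780786
CR = (12.032507 + 13.698154 − 53.839446·sin 16.87083°)/5.780786 = 1.748144
contact ratio ≈ 1.7481

1.7481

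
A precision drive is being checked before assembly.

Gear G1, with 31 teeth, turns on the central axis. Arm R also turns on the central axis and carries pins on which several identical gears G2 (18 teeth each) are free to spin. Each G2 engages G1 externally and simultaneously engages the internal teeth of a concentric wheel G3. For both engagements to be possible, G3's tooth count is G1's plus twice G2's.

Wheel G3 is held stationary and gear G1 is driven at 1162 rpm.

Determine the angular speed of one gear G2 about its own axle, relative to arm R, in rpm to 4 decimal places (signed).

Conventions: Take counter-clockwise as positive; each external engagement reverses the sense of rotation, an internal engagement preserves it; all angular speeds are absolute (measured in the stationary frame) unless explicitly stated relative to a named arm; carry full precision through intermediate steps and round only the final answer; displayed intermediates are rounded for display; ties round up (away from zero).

recognized (axles ride arm R): planetary set, 31/18/67 teeth
normalise by the input: solve with ω_sun = 1, then scale by 1162 rpm
ring teeth: 31 + 2·18 = 67
31(ω_sun−ω_arm) = −67(ω_ring−ω_arm),  ω_ring = 0, ω_sun = 1
31(1−ω_arm) = −67(0−ω_arm)  ⇒  98·ω_arm = 31  ⇒  ω_arm = 31/98
sun–planet mesh: 31·(1−31/98) = −18·(ω_p−ω_arm)  ⇒  ω_p−ω_arm = -2077/1764
scale: ω_p−ω_arm = -2077/1764 × 1162 rpm = -1368.1825 rpm

-1368.1825 rpm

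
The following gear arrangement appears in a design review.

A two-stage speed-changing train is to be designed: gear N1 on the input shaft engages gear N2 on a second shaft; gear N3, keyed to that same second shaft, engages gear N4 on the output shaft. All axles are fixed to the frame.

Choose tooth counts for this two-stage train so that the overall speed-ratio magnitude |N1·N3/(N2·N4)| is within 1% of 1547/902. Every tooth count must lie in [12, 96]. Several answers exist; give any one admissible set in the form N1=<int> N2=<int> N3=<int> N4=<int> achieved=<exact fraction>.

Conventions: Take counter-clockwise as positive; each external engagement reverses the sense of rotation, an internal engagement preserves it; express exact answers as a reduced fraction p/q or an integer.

design class (target 1547/902): fixed-axis compound train
target = 1547/902 in lowest terms: an exact hit needs N1·N3 = k·1547 and N2·N4 = k·902 for one integer k, every count in [12, 96]; additionally prefer no 1:1 stage (N1 ≠ N2, N3 ≠ N4)
k = 1: N1·N3 = 1547 = 17·91, N2·N4 = 902 = 22·41
achieved = 17·91/(22·41) = 1547/902; |achieved − target| = 0 ≤ 1547/90200 ✓

N1=17 N2=22 N3=91 N4=41 achieved=1547/902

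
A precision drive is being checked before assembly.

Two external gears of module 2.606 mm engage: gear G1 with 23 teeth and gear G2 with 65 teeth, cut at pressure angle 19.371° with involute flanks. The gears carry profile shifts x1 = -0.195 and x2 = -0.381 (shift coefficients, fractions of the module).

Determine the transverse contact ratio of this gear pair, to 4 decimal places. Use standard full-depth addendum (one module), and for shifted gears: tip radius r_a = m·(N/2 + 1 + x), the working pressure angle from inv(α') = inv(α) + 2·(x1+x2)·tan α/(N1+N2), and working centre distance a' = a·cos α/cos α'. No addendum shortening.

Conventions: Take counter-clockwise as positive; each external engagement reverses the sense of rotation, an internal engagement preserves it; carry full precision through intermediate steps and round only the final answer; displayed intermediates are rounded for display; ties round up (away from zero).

1.9236

single-mesh involute tooth geometry (23T engaging 65T at module 2.606)
base radii: r_b1 = 28.272475, r_b2 = 79.900472
tip radii: r_a1 = 32.066830, r_a2 = 86.308114
inv(α') = inv(19.371°) + 2·(-0.195-0.381)·tan α/(23+65) = 0.00889646  ⇒  α' = 16.92100°
a' = a·cos α / cos α' = 114.6640·cos 19.371°/cos 16.92100° = 113.068000
action lengths: √(r_a1²−r_b1²) = 15.131053, √(r_a2²−r_b2²) = 32.634416
base pitch p_b = π·m·cos α = 7.723530
CR = (15.131053 + 32.634416 − 113.068000·sin 16.92100°)/7.723530 = 1.923565
contact ratio ≈ 1.9236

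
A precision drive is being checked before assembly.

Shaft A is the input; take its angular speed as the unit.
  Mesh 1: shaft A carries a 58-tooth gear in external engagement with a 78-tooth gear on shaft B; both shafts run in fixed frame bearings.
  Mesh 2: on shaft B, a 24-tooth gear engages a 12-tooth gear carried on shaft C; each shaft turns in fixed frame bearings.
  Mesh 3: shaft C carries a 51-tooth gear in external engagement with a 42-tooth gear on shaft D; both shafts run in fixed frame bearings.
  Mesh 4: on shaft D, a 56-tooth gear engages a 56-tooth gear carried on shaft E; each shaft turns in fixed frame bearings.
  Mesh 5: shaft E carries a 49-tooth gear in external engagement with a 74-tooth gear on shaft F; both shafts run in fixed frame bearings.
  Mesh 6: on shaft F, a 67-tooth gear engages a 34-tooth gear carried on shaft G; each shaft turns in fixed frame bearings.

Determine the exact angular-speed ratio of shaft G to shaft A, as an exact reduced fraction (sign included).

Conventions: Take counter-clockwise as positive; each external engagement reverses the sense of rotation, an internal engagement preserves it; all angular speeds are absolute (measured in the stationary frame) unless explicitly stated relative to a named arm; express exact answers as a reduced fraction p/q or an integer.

class = fixed-axis compound train [6 meshes; 6 ratios multiply, 6 sense flips]
mesh 1 [58T→78T]: running ratio 29/39, sense −
mesh 2 [24T→12T]: running ratio 58/39, sense +
mesh 3 [51T→42T]: running ratio 493/273, sense −
mesh 4 [56T→56T]: running ratio 493/273, sense +
mesh 5 [49T→74T]: running ratio 3451/2886, sense −
mesh 6 [67T→34T]: running ratio 13601/5772, sense +
ω_out/ω_in = 13601/5772

13601/5772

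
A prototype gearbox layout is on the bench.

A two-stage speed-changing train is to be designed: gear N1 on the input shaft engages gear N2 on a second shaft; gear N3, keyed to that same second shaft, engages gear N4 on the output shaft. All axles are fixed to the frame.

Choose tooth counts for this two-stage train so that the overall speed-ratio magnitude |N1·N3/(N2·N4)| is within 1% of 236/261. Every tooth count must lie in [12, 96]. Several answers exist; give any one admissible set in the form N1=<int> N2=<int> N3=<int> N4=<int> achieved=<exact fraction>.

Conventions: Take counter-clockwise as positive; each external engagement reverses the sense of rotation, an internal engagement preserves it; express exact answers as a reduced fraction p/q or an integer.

N1=12 N2=27 N3=59 N4=29 achieved=236/261

class = fixed-axis compound train [2-stage, 236/261 wanted]
target = 236/261 in lowest terms: an exact hit needs N1·N3 = k·236 and N2·N4 = k·261 for one integer k, every count in [12, 96]; additionally prefer no 1:1 stage (N1 ≠ N2, N3 ≠ N4)
k = 1…2: no 1:1-free in-range split of k·236 and k·261 into factor pairs; take k = 3
k = 3: N1·N3 = 708 = 12·59, N2·N4 = 783 = 27·29
achieved = 12·59/(27·29) = 236/261; |achieved − target| = 0 ≤ 59/6525 ✓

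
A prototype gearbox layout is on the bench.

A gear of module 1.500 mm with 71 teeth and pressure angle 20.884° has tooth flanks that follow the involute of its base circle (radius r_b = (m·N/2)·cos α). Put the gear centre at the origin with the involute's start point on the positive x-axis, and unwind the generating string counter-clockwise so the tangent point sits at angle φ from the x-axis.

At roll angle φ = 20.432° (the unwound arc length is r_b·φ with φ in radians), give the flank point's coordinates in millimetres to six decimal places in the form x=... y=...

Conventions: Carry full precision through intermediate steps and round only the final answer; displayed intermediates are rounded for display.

class = single-mesh tooth geometry [base-circle involute, m = 1.500, 71T]
pitch radius r_p = m·N/2 = 1.500·71/2 = 53.250000
base radius r_b = r_p·cos α = 53.250000·cos 20.884° = 49.751691
roll angle φ = 20.432° = 0.35660567 rad
x = r_b·(cos φ + φ·sin φ) = 52.815231
y = r_b·(sin φ − φ·cos φ) = 0.742538

x=52.815231 y=0.742538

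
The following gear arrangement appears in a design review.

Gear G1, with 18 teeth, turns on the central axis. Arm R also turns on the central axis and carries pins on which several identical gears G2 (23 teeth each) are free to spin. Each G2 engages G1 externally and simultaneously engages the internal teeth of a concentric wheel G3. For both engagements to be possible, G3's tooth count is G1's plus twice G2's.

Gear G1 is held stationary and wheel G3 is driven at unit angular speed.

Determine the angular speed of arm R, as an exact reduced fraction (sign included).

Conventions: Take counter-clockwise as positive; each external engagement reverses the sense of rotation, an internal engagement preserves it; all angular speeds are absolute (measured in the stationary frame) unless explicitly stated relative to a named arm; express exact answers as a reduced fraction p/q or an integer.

32/41

recognized (axles ride arm R): planetary set, 18/23/64 teeth
ring teeth: 18 + 2·23 = 64
18(ω_sun−ω_arm) = −64(ω_ring−ω_arm),  ω_sun = 0, ω_ring = 1
18(0−ω_arm) = −64(1−ω_arm)  ⇒  82·ω_arm = 64  ⇒  ω_arm = 32/41
exact speed ratio = 32/41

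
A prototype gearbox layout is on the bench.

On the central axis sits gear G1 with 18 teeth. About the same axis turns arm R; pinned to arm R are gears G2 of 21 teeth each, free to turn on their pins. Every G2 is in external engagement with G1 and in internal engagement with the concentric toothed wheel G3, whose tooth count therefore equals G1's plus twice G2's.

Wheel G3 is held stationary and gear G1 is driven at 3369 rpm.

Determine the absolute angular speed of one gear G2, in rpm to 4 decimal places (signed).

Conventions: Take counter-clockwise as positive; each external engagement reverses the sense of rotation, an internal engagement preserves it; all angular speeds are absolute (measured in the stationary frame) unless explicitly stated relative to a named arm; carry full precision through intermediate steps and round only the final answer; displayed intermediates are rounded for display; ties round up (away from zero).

-1443.8571 rpm

recognized (axles ride arm R): planetary set, 18/21/60 teeth
normalise by the input: solve with ω_sun = 1, then scale by 3369 rpm
ring teeth: 18 + 2·21 = 60
18(ω_sun−ω_arm) = −60(ω_ring−ω_arm),  ω_ring = 0, ω_sun = 1
18(1−ω_arm) = −60(0−ω_arm)  ⇒  78·ω_arm = 18  ⇒  ω_arm = 3/13
sun–planet mesh: 18·(1−3/13) = −21·(ω_p−ω_arm)  ⇒  ω_p−ω_arm = -60/91
ω_p = 3/13 − 60/91 = -3/7
scale: ω_p = -3/7 × 3369 rpm = -1443.8571 rpm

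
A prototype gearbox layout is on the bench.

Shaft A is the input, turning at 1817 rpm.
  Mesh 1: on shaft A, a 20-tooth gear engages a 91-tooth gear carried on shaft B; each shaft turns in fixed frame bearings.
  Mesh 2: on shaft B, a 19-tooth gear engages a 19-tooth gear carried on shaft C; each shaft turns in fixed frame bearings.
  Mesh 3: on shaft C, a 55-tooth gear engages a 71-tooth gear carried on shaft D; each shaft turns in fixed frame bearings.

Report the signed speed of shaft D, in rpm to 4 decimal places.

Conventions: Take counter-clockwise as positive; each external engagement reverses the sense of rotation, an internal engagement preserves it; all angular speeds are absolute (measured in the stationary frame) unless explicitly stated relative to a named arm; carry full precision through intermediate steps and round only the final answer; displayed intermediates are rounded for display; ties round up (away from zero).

-309.3484 rpm

3-mesh fixed-axis compound train (all bearings frame-fixed)
mesh 1 [20T→91T]: ω = 1817.0000×20/91 = 399.3407 rpm, sense flips to −
mesh 2 [19T→19T]: ω = 399.3407×19/19 = 399.3407 rpm, sense flips to +
mesh 3 [55T→71T]: ω = 399.3407×55/71 = 309.3484 rpm, sense flips to −
signed output speed = -309.3484 rpm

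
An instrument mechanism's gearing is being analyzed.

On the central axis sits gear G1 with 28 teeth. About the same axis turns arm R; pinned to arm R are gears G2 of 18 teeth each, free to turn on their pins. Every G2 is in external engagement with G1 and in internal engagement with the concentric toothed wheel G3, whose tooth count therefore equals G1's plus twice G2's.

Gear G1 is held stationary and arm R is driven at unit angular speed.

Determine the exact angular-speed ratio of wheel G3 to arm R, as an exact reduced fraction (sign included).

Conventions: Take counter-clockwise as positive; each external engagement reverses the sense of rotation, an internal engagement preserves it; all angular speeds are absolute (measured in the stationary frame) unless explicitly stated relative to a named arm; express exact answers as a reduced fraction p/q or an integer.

23/16

topology: planetary set — G1 28T / G2 18T / G3 64T, arm = carrier (Willis)
ring teeth: 28 + 2·18 = 64
28(ω_sun−ω_arm) = −64(ω_ring−ω_arm),  ω_sun = 0, ω_arm = 1
ω_ring = 1 − (28/64)(0−1) = 23/16
ω_out/ω_in = 23/16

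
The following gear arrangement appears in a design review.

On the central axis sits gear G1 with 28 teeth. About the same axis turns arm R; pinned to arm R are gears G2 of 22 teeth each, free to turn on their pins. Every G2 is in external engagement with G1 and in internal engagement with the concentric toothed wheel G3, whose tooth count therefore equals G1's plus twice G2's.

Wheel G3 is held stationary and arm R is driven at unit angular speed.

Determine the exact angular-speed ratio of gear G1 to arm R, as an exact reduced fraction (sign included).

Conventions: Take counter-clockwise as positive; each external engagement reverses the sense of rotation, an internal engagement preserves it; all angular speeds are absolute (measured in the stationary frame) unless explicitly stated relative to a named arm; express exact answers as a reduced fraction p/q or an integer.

25/7

planetary set (28T centre, 22T on arm, 72T internal) — Willis relation
ring teeth: 28 + 2·22 = 72
28(ω_sun−ω_arm) = −72(ω_ring−ω_arm),  ω_ring = 0, ω_arm = 1
ω_sun = 1 − (72/28)(0−1) = 25/7
ω_out/ω_in = 25/7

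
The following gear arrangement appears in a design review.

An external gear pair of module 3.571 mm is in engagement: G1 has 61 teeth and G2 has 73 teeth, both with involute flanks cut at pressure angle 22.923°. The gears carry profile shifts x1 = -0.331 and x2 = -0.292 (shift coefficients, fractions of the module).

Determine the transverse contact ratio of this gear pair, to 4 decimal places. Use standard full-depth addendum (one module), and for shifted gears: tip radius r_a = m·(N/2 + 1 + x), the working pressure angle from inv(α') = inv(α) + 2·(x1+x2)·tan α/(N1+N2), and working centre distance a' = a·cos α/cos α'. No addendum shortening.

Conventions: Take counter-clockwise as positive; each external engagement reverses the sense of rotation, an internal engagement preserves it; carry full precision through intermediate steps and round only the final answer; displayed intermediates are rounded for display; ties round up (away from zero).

1.7443

class = single-mesh tooth geometry [involute pair 61T × 73T, m = 3.571]
base radii: r_b1 = 100.314348, r_b2 = 120.048318
tip radii: r_a1 = 111.304499, r_a2 = 132.869768
inv(α') = inv(22.923°) + 2·(-0.331-0.292)·tan α/(61+73) = 0.01887561  ⇒  α' = 21.57757°
a' = a·cos α / cos α' = 239.2570·cos 22.923°/cos 21.57757° = 236.969361
action lengths: √(r_a1²−r_b1²) = 48.225751, √(r_a2²−r_b2²) = 56.945383
base pitch p_b = π·m·cos α = 10.332683
CR = (48.225751 + 56.945383 − 236.969361·sin 21.57757°)/10.332683 = 1.744284
contact ratio ≈ 1.7443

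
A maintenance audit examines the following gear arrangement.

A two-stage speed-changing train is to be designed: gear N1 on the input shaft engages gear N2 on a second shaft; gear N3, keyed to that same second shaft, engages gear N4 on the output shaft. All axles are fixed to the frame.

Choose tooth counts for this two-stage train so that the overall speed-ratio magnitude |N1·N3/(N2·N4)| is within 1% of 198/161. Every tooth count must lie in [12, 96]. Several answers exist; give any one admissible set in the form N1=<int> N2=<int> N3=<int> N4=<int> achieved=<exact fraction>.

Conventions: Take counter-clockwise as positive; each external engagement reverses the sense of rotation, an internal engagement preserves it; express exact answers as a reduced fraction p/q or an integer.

class = fixed-axis compound train [2-stage, 198/161 wanted]
target = 198/161 in lowest terms: an exact hit needs N1·N3 = k·198 and N2·N4 = k·161 for one integer k, every count in [12, 96]; additionally prefer no 1:1 stage (N1 ≠ N2, N3 ≠ N4)
k = 1: no 1:1-free in-range split of k·198 and k·161 into factor pairs; take k = 2
k = 2: N1·N3 = 396 = 12·33, N2·N4 = 322 = 14·23
achieved = 12·33/(14·23) = 198/161; |achieved − target| = 0 ≤ 99/8050 ✓

N1=12 N2=14 N3=33 N4=23 achieved=198/161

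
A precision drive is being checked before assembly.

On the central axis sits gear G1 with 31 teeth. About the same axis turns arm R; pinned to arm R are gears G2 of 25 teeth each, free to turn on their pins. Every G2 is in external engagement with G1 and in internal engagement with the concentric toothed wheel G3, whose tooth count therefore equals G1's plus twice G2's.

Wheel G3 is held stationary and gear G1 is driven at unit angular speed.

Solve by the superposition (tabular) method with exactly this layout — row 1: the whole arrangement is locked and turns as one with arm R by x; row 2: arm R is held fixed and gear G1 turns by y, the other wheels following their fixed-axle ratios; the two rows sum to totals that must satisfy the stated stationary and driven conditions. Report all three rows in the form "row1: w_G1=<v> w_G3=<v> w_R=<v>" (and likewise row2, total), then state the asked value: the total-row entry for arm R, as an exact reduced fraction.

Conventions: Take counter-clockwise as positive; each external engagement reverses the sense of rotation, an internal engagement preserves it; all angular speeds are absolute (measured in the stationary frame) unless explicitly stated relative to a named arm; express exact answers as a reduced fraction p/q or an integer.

planetary set (31T centre, 25T on arm, 81T internal) — Willis relation
superposition row 1 [locked train]: every member turns x
row 2 (arm held, sun turns y): ω_ring = −(31/81)·y, ω_arm = 0
boundary: total ω_ring = x − (31/81)·y = 0 and total ω_sun = x + y = 1  ⇒  y = 81/112, x = 31/112
row 2 ring = −(31/81)·81/112 = -31/112
totals (row 1 + row 2): sun 31/112 + 81/112 = 1, ring 31/112 + (-31/112) = 0, arm 31/112 + 0 = 31/112
asked cell (total, arm) = 31/112

row1: w_G1=31/112 w_G3=31/112 w_R=31/112
row2: w_G1=81/112 w_G3=-31/112 w_R=0
total: w_G1=1 w_G3=0 w_R=31/112
asked value: 31/112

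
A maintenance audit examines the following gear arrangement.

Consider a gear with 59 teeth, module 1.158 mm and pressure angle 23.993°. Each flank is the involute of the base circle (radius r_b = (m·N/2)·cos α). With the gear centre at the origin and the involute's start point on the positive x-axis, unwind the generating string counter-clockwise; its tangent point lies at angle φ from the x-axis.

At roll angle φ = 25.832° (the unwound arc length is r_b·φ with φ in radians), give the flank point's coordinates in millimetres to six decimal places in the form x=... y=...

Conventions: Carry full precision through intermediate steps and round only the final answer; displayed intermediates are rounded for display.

class = single-mesh tooth geometry [base-circle involute, m = 1.158, 59T]
pitch radius r_p = m·N/2 = 1.158·59/2 = 34.161000
base radius r_b = r_p·cos α = 34.161000·cos 23.993° = 31.209324
roll angle φ = 25.832° = 0.45085345 rad
x = r_b·(cos φ + φ·sin φ) = 34.221887
y = r_b·(sin φ − φ·cos φ) = 0.934148

x=34.221887 y=0.934148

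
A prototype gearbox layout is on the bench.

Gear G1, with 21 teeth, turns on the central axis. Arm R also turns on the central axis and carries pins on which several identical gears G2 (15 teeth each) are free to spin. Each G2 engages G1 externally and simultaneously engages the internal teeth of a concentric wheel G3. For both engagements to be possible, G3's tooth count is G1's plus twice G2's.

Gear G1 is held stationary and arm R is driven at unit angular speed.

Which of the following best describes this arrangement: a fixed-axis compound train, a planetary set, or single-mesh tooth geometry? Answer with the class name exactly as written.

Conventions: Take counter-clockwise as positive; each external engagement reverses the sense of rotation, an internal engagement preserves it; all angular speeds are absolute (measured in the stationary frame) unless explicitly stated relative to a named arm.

planetary set (21T centre, 15T on arm, 51T internal) — Willis relation
classification: planetary set

planetary set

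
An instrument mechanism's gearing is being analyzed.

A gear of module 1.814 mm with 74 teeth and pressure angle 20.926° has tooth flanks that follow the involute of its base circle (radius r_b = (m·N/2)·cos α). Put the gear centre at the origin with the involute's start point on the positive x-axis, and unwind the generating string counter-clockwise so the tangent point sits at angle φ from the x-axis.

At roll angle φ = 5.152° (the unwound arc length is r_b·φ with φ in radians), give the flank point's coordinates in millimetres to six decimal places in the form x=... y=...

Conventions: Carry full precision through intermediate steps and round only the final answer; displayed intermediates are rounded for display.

topology: single-mesh involute geometry — m = 1.814, N = 74
pitch radius r_p = m·N/2 = 1.814·74/2 = 67.118000
base radius r_b = r_p·cos α = 67.118000·cos 20.926° = 62.691064
roll angle φ = 5.152° = 0.08991936 rad
x = r_b·(cos φ + φ·sin φ) = 62.943996
y = r_b·(sin φ − φ·cos φ) = 0.015181

x=62.943996 y=0.015181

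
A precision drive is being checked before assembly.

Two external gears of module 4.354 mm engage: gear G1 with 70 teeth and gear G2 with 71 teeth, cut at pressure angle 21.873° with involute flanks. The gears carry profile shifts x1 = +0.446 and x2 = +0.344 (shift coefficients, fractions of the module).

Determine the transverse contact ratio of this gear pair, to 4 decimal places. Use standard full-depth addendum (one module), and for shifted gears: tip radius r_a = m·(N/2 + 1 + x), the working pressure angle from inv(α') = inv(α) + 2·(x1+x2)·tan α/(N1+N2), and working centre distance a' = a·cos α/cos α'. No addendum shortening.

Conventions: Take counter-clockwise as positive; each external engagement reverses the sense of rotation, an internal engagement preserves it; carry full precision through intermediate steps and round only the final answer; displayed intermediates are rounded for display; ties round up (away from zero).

class = single-mesh tooth geometry [involute pair 70T × 71T, m = 4.354]
base radii: r_b1 = 141.419736, r_b2 = 143.440018
tip radii: r_a1 = 158.685884, r_a2 = 160.418776
inv(α') = inv(21.873°) + 2·(+0.446+0.344)·tan α/(70+71) = 0.02419279  ⇒  α' = 23.35744°
a' = a·cos α / cos α' = 306.9570·cos 21.873°/cos 23.35744° = 310.288058
action lengths: √(r_a1²−r_b1²) = 71.983804, √(r_a2²−r_b2²) = 71.827188
base pitch p_b = π·m·cos α = 12.693806
CR = (71.983804 + 71.827188 − 310.288058·sin 23.35744°)/12.693806 = 1.637988
contact ratio ≈ 1.6380

1.6380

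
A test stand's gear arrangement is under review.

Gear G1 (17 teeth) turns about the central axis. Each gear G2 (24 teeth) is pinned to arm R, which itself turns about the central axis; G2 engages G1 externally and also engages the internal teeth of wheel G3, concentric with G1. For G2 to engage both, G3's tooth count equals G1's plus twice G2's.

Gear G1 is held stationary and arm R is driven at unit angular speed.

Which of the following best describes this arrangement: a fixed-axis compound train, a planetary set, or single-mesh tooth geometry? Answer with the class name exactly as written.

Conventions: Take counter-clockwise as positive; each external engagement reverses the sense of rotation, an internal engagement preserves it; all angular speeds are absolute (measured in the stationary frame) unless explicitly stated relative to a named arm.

planetary set

topology: planetary set — G1 17T / G2 24T / G3 65T, arm = carrier (Willis)
classification: planetary set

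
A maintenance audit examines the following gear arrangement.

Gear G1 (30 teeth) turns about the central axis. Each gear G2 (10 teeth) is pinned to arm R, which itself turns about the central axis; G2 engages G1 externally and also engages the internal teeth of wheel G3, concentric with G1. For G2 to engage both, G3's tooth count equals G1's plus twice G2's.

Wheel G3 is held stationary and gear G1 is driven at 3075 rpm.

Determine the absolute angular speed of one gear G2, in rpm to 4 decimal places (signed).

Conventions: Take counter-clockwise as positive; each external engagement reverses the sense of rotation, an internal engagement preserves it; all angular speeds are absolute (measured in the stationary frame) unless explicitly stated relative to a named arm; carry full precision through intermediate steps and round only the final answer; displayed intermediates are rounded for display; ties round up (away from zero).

-4612.5000 rpm

planetary set (30T centre, 10T on arm, 50T internal) — Willis relation
normalise by the input: solve with ω_sun = 1, then scale by 3075 rpm
ring teeth: 30 + 2·10 = 50
30(ω_sun−ω_arm) = −50(ω_ring−ω_arm),  ω_ring = 0, ω_sun = 1
30(1−ω_arm) = −50(0−ω_arm)  ⇒  80·ω_arm = 30  ⇒  ω_arm = 3/8
sun–planet mesh: 30·(1−3/8) = −10·(ω_p−ω_arm)  ⇒  ω_p−ω_arm = -15/8
ω_p = 3/8 − 15/8 = -3/2
scale: ω_p = -3/2 × 3075 rpm = -4612.5000 rpm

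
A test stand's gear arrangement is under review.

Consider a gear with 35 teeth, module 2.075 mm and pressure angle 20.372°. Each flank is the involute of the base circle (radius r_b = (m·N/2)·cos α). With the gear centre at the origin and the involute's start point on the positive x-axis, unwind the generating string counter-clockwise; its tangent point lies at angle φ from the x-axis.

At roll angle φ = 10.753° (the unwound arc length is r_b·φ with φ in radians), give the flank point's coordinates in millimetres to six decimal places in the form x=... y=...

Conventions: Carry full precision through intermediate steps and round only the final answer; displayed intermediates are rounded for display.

x=34.635465 y=0.074744

recognized (one wheel, involute flank): single-mesh tooth geometry, m = 2.075, N = 35
pitch radius r_p = m·N/2 = 2.075·35/2 = 36.312500
base radius r_b = r_p·cos α = 36.312500·cos 20.372° = 34.041234
roll angle φ = 10.753° = 0.18767525 rad
x = r_b·(cos φ + φ·sin φ) = 34.635465
y = r_b·(sin φ − φ·cos φ) = 0.074744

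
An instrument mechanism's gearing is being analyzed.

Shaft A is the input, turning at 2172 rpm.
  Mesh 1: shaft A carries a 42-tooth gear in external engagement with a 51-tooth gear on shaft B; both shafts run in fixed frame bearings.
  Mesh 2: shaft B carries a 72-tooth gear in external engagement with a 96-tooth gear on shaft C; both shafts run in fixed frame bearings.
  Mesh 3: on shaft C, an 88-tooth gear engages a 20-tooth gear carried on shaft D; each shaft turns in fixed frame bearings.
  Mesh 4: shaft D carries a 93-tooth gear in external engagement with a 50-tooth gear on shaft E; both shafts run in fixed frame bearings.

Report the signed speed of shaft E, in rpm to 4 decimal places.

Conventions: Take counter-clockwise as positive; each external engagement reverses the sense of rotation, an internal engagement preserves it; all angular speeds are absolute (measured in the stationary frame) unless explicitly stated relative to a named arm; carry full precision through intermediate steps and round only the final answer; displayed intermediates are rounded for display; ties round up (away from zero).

+10979.0767 rpm

class = fixed-axis compound train [4 meshes; 4 ratios multiply, 4 sense flips]
mesh 1 [42T→51T]: ω = 2172.0000×42/51 = 1788.7059 rpm, sense flips to −
mesh 2 [72T→96T]: ω = 1788.7059×72/96 = 1341.5294 rpm, sense flips to +
mesh 3 [88T→20T]: ω = 1341.5294×88/20 = 5902.7294 rpm, sense flips to −
mesh 4 [93T→50T]: ω = 5902.7294×93/50 = 10979.0767 rpm, sense flips to +
signed output speed = +10979.0767 rpm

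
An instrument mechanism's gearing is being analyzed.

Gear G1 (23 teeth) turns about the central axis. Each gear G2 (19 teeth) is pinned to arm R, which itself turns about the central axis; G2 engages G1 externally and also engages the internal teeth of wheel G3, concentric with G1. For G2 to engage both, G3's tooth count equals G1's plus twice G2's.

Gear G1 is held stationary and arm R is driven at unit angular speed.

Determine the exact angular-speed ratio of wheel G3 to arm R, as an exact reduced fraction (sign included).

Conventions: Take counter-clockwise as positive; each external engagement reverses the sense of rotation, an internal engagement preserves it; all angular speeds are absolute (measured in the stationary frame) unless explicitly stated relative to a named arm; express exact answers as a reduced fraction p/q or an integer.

class = planetary set [G3 = 23+2·19 = 61; Willis about the carrier]
ring teeth: 23 + 2·19 = 61
23(ω_sun−ω_arm) = −61(ω_ring−ω_arm),  ω_sun = 0, ω_arm = 1
ω_ring = 1 − (23/61)(0−1) = 84/61
ω_out/ω_in = 84/61

84/61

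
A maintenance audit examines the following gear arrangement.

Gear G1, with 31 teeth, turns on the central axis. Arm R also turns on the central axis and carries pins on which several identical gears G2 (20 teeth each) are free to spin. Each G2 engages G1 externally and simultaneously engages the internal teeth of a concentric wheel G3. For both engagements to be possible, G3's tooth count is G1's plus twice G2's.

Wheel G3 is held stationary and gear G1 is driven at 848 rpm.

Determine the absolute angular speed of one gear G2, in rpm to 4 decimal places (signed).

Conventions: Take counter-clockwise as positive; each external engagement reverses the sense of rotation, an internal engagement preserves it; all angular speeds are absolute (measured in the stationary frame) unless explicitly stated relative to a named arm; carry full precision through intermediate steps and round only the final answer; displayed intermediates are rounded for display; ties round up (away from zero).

-657.2000 rpm

planetary set (31T centre, 20T on arm, 71T internal) — Willis relation
normalise by the input: solve with ω_sun = 1, then scale by 848 rpm
ring teeth: 31 + 2·20 = 71
31(ω_sun−ω_arm) = −71(ω_ring−ω_arm),  ω_ring = 0, ω_sun = 1
31(1−ω_arm) = −71(0−ω_arm)  ⇒  102·ω_arm = 31  ⇒  ω_arm = 31/102
sun–planet mesh: 31·(1−31/102) = −20·(ω_p−ω_arm)  ⇒  ω_p−ω_arm = -2201/2040
ω_p = 31/102 − 2201/2040 = -31/40
scale: ω_p = -31/40 × 848 rpm = -657.2000 rpm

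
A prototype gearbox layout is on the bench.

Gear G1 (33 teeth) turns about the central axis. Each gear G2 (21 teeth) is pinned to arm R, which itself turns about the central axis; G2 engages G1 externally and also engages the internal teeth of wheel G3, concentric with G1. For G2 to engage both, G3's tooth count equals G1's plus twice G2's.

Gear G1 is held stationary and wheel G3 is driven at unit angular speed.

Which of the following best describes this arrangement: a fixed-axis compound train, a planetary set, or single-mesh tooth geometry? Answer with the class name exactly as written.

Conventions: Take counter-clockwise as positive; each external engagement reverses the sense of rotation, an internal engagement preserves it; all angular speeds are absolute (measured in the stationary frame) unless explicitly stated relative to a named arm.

planetary set (33T centre, 21T on arm, 75T internal) — Willis relation
classification: planetary set

planetary set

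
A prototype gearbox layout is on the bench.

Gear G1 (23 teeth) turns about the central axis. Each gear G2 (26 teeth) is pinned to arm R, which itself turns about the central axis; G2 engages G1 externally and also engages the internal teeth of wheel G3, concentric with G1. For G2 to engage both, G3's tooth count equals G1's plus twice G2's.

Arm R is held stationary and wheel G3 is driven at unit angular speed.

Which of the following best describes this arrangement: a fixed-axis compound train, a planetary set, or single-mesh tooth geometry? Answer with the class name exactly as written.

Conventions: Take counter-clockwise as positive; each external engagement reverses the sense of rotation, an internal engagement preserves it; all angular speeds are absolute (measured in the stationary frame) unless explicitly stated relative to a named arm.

class = planetary set [G3 = 23+2·26 = 75; Willis about the carrier]
classification: planetary set

planetary set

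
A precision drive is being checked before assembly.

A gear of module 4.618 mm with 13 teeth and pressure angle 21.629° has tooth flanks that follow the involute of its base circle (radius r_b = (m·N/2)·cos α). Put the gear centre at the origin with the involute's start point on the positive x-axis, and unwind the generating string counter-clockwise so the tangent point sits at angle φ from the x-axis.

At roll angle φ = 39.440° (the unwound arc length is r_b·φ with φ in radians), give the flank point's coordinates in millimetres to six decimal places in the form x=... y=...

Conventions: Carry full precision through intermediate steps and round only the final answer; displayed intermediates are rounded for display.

x=33.751611 y=2.892415

class = single-mesh tooth geometry [base-circle involute, m = 4.618, 13T]
pitch radius r_p = m·N/2 = 4.618·13/2 = 30.017000
base radius r_b = r_p·cos α = 30.017000·cos 21.629° = 27.903504
roll angle φ = 39.440° = 0.68835786 rad
x = r_b·(cos φ + φ·sin φ) = 33.751611
y = r_b·(sin φ − φ·cos φ) = 2.892415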